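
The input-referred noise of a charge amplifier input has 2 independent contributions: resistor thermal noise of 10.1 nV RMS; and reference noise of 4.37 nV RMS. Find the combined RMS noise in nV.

11.0 nV

Uncorrelated sources add in power (mean-square): V_tot = √(ΣV_i²)
V_tot = √[(1.01×10⁻⁸)² + (4.37×10⁻⁹)²] = 1.10×10⁻⁸ V = 11.0 nV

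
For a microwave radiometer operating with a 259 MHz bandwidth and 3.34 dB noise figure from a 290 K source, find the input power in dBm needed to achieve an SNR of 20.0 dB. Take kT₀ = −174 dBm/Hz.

Sensitivity = −174 + 10 log₁₀(B) + NF + SNR_min
= −174 + 84.13 + 3.34 + 20.0
= −66.53 dBm → −66.5 dBm

−66.5 dBm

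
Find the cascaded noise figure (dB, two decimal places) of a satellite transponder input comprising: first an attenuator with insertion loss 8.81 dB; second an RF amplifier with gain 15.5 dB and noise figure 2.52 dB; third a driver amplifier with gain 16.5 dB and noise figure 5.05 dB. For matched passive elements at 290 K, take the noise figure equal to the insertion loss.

Convert to linear (a loss of L dB is a gain of −L dB): F_i = 10^(NF_i/10), G_i = 10^(G_i,dB/10)
  Stage 1: F_1 = 10^(8.81/10) = 7.603, G_1 = 10^(−8.81/10) = 0.1315
  Stage 2: F_2 = 10^(2.52/10) = 1.786, G_2 = 10^(15.5/10) = 35.48
  Stage 3: F_3 = 10^(5.05/10) = 3.199, G_3 = 10^(16.5/10) = 44.67
Friis cascade:
  F = 7.603 + (1.786 − 1)/0.1315 + (3.199 − 1)/4.667 = 14.05
NF = 10 log₁₀(14.05) = 11.48 dB

11.48 dB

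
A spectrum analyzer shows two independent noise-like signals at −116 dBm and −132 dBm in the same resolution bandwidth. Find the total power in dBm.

−115.9 dBm

Convert to linear, add, convert back:
P₁ = 2.51×10⁻¹⁵ W, P₂ = 6.31×10⁻¹⁷ W
P_tot = 2.57×10⁻¹⁵ W → 10 log₁₀(P_tot / 10⁻³) = −115.9 dBm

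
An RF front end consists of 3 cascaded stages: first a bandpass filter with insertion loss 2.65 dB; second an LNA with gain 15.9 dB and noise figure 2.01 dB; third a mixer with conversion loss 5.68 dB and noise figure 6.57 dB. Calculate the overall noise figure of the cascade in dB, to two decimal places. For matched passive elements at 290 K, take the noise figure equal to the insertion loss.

Convert to linear (a loss of L dB is a gain of −L dB): F_i = 10^(NF_i/10), G_i = 10^(G_i,dB/10)
  Stage 1: F_1 = 10^(2.65/10) = 1.841, G_1 = 10^(−2.65/10) = 0.5433
  Stage 2: F_2 = 10^(2.01/10) = 1.589, G_2 = 10^(15.9/10) = 38.90
  Stage 3: F_3 = 10^(6.57/10) = 4.539, G_3 = 10^(−5.68/10) = 0.2704
Friis cascade:
  F = 1.841 + (1.589 − 1)/0.5433 + (4.539 − 1)/21.13 = 3.092
NF = 10 log₁₀(3.092) = 4.90 dB

4.90 dB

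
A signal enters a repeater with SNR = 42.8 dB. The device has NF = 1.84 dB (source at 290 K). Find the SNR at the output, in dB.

40.96 dB

By definition F = SNR_in/SNR_out, so in dB: SNR_out = SNR_in − NF
SNR_out = 42.8 − 1.84 = 40.96 dB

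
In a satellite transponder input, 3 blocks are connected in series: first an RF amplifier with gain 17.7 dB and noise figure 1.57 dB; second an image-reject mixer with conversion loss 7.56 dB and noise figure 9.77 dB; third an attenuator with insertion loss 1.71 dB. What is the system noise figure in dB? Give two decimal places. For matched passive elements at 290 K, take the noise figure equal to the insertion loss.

Convert to linear (a loss of L dB is a gain of −L dB): F_i = 10^(NF_i/10), G_i = 10^(G_i,dB/10)
  Stage 1: F_1 = 10^(1.57/10) = 1.435, G_1 = 10^(17.7/10) = 58.88
  Stage 2: F_2 = 10^(9.77/10) = 9.484, G_2 = 10^(−7.56/10) = 0.1754
  Stage 3: F_3 = 10^(1.71/10) = 1.483, G_3 = 10^(−1.71/10) = 0.6745
Friis cascade:
  F = 1.435 + (9.484 − 1)/58.88 + (1.483 − 1)/10.33 = 1.626
NF = 10 log₁₀(1.626) = 2.11 dB

2.11 dB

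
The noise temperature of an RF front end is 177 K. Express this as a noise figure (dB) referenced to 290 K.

2.07 dB

F = 1 + T_e/T₀ = 1 + 177/290 = 1.61034
NF = 10 log₁₀(1.61034) = 2.07 dB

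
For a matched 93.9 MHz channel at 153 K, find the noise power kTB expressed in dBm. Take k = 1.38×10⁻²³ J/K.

−97.0 dBm

P_n = kTB = 1.38×10⁻²³ × 153 × 9.39×10⁷ = 1.98×10⁻¹³ W
In dBm: 10 log₁₀(1.98×10⁻¹³ / 10⁻³) = −97.0 dBm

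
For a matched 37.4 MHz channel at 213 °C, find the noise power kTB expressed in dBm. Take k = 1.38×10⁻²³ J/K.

−96.0 dBm

T = 213 °C + 273.15 = 486.15 K
P_n = kTB = 1.38×10⁻²³ × 486.15 × 3.74×10⁷ = 2.51×10⁻¹³ W
In dBm: 10 log₁₀(2.51×10⁻¹³ / 10⁻³) = −96.0 dBm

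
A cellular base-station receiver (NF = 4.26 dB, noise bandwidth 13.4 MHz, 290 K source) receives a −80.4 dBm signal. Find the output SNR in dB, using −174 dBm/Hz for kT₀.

18.1 dB

Noise floor: N = −174 + 10 log₁₀(B) + NF
10 log₁₀(1.34×10⁷) = 71.27 dB
N = −174 + 71.27 + 4.26 = −98.47 dBm
SNR = P_sig − N = −80.4 − (−98.47) = 18.07 dB → 18.1 dB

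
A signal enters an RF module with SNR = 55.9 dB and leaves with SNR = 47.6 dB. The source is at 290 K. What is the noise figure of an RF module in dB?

8.3 dB

NF (dB) = SNR_in(dB) − SNR_out(dB) when the source is at T₀
NF = 55.9 − 47.6 = 8.3 dB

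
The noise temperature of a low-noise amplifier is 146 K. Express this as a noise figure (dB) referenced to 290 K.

F = 1 + T_e/T₀ = 1 + 146/290 = 1.50345
NF = 10 log₁₀(1.50345) = 1.77 dB

1.77 dB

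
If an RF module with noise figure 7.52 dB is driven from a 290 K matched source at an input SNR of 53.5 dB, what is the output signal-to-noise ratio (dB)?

By definition F = SNR_in/SNR_out, so in dB: SNR_out = SNR_in − NF
SNR_out = 53.5 − 7.52 = 45.98 dB

45.98 dB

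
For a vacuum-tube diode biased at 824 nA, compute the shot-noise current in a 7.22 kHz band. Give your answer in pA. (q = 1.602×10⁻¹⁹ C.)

I_n = √(2qI·B)
2qI·B = 2 × 1.602×10⁻¹⁹ × 8.24×10⁻⁷ × 7.22×10³ = 1.91×10⁻²¹ A²
I_n = √(1.91×10⁻²¹) = 4.37×10⁻¹¹ A = 43.7 pA

43.7 pA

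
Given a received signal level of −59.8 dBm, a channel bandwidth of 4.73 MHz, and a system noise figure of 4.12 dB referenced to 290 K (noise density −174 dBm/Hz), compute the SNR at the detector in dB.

Noise floor: N = −174 + 10 log₁₀(B) + NF
10 log₁₀(4.73×10⁶) = 66.75 dB
N = −174 + 66.75 + 4.12 = −103.13 dBm
SNR = P_sig − N = −59.8 − (−103.13) = 43.33 dB → 43.3 dB

43.3 dB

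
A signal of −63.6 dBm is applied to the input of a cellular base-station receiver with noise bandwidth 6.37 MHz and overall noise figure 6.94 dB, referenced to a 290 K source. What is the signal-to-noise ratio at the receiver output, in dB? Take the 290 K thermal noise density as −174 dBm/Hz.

Noise floor: N = −174 + 10 log₁₀(B) + NF
10 log₁₀(6.37×10⁶) = 68.04 dB
N = −174 + 68.04 + 6.94 = −99.02 dBm
SNR = P_sig − N = −63.6 − (−99.02) = 35.42 dB → 35.4 dB

35.4 dB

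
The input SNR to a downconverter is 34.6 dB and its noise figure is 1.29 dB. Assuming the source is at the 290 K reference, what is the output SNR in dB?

33.31 dB

By definition F = SNR_in/SNR_out, so in dB: SNR_out = SNR_in − NF
SNR_out = 34.6 − 1.29 = 33.31 dB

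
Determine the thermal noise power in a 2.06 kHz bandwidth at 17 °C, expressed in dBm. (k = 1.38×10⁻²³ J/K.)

T = 17 °C + 273.15 = 290.15 K
P_n = kTB = 1.38×10⁻²³ × 290.15 × 2.06×10³ = 8.25×10⁻¹⁸ W
In dBm: 10 log₁₀(8.25×10⁻¹⁸ / 10⁻³) = −140.8 dBm

−140.8 dBm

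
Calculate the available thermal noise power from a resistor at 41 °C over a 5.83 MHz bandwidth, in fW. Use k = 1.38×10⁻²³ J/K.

25.3 fW

T = 41 °C + 273.15 = 314.15 K
P_n = kTB = 1.38×10⁻²³ × 314.15 × 5.83×10⁶ = 2.53×10⁻¹⁴ W = 25.3 fW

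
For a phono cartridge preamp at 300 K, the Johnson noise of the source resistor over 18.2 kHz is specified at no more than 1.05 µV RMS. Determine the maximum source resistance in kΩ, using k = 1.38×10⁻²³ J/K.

3.66 kΩ

Johnson–Nyquist: V_n = √(4kTRB) ⇒ R = V_n² / (4kTB)
4kTB = 4 × 1.38×10⁻²³ × 300 × 1.82×10⁴ = 3.01×10⁻¹⁶
R = (1.05×10⁻⁶)² / 3.01×10⁻¹⁶ = 3.66×10³ Ω = 3.66 kΩ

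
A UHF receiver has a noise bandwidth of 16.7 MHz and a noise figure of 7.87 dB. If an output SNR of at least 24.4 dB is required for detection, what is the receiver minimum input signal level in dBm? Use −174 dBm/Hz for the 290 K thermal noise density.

−69.5 dBm

Sensitivity = −174 + 10 log₁₀(B) + NF + SNR_min
= −174 + 72.23 + 7.87 + 24.4
= −69.50 dBm → −69.5 dBm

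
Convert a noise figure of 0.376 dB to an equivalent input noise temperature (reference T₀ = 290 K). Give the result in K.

F = 10^(0.376/10) = 1.09044
T_e = (F − 1)·T₀ = (1.09044 − 1) × 290 = 26.2 K

26.2 K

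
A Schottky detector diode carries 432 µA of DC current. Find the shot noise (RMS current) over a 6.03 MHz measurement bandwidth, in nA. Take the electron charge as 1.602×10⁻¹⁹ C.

I_n = √(2qI·B)
2qI·B = 2 × 1.602×10⁻¹⁹ × 4.32×10⁻⁴ × 6.03×10⁶ = 8.35×10⁻¹⁶ A²
I_n = √(8.35×10⁻¹⁶) = 2.89×10⁻⁸ A = 28.9 nA

28.9 nA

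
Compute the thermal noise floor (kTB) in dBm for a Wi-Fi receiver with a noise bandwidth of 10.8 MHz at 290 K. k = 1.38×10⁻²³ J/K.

P_n = kTB = 1.38×10⁻²³ × 290 × 1.08×10⁷ = 4.32×10⁻¹⁴ W
In dBm: 10 log₁₀(4.32×10⁻¹⁴ / 10⁻³) = −103.6 dBm

−103.6 dBm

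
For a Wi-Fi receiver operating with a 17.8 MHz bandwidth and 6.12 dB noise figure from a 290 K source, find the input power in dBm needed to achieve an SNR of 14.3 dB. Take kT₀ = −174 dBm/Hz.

Sensitivity = −174 + 10 log₁₀(B) + NF + SNR_min
= −174 + 72.5 + 6.12 + 14.3
= −81.08 dBm → −81.1 dBm

−81.1 dBm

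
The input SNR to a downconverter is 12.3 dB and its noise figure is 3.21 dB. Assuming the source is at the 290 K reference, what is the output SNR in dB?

9.09 dB

By definition F = SNR_in/SNR_out, so in dB: SNR_out = SNR_in − NF
SNR_out = 12.3 − 3.21 = 9.09 dB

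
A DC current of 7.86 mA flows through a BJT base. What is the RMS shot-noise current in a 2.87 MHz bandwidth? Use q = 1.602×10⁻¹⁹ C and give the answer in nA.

85.0 nA

I_n = √(2qI·B)
2qI·B = 2 × 1.602×10⁻¹⁹ × 7.86×10⁻³ × 2.87×10⁶ = 7.23×10⁻¹⁵ A²
I_n = √(7.23×10⁻¹⁵) = 8.50×10⁻⁸ A = 85.0 nA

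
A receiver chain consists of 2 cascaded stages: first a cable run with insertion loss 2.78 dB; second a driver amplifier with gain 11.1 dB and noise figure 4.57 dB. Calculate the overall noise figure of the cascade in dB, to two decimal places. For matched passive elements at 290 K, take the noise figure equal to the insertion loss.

7.35 dB

Convert to linear (a loss of L dB is a gain of −L dB): F_i = 10^(NF_i/10), G_i = 10^(G_i,dB/10)
  Stage 1: F_1 = 10^(2.78/10) = 1.897, G_1 = 10^(−2.78/10) = 0.5272
  Stage 2: F_2 = 10^(4.57/10) = 2.864, G_2 = 10^(11.1/10) = 12.88
Friis cascade:
  F = 1.897 + (2.864 − 1)/0.5272 = 5.433
NF = 10 log₁₀(5.433) = 7.35 dB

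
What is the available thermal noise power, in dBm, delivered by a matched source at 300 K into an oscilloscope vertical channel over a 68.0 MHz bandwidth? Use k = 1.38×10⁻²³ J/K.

−95.5 dBm

P_n = kTB = 1.38×10⁻²³ × 300 × 6.80×10⁷ = 2.82×10⁻¹³ W
In dBm: 10 log₁₀(2.82×10⁻¹³ / 10⁻³) = −95.5 dBm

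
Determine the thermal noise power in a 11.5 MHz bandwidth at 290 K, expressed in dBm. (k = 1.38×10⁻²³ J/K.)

−103.4 dBm

P_n = kTB = 1.38×10⁻²³ × 290 × 1.15×10⁷ = 4.60×10⁻¹⁴ W
In dBm: 10 log₁₀(4.60×10⁻¹⁴ / 10⁻³) = −103.4 dBm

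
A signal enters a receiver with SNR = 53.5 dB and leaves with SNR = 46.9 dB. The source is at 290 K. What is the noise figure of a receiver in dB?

6.6 dB

NF (dB) = SNR_in(dB) − SNR_out(dB) when the source is at T₀
NF = 53.5 − 46.9 = 6.6 dB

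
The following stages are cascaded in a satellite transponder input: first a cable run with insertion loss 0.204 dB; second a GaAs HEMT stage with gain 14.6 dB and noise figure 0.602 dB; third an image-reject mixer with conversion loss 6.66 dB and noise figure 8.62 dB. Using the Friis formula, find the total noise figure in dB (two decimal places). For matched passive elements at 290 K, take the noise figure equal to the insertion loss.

Convert to linear (a loss of L dB is a gain of −L dB): F_i = 10^(NF_i/10), G_i = 10^(G_i,dB/10)
  Stage 1: F_1 = 10^(0.204/10) = 1.048, G_1 = 10^(−0.204/10) = 0.9541
  Stage 2: F_2 = 10^(0.602/10) = 1.149, G_2 = 10^(14.6/10) = 28.84
  Stage 3: F_3 = 10^(8.62/10) = 7.278, G_3 = 10^(−6.66/10) = 0.2158
Friis cascade:
  F = 1.048 + (1.149 − 1)/0.9541 + (7.278 − 1)/27.52 = 1.432
NF = 10 log₁₀(1.432) = 1.56 dB

1.56 dB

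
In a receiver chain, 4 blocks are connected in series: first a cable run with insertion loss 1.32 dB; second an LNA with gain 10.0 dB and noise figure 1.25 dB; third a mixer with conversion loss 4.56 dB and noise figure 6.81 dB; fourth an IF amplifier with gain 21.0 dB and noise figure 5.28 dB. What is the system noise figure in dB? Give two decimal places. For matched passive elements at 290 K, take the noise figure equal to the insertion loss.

Convert to linear (a loss of L dB is a gain of −L dB): F_i = 10^(NF_i/10), G_i = 10^(G_i,dB/10)
  Stage 1: F_1 = 10^(1.32/10) = 1.355, G_1 = 10^(−1.32/10) = 0.7379
  Stage 2: F_2 = 10^(1.25/10) = 1.334, G_2 = 10^(10.0/10) = 10.00
  Stage 3: F_3 = 10^(6.81/10) = 4.797, G_3 = 10^(−4.56/10) = 0.3499
  Stage 4: F_4 = 10^(5.28/10) = 3.373, G_4 = 10^(21.0/10) = 125.9
Friis cascade:
  F = 1.355 + (1.334 − 1)/0.7379 + (4.797 − 1)/7.379 + (3.373 − 1)/2.582 = 3.241
NF = 10 log₁₀(3.241) = 5.11 dB

5.11 dB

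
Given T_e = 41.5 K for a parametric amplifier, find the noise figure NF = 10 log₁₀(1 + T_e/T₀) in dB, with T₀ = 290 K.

F = 1 + T_e/T₀ = 1 + 41.5/290 = 1.1431
NF = 10 log₁₀(1.1431) = 0.581 dB

0.581 dB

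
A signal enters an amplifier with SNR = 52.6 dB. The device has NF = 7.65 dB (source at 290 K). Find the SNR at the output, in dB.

44.95 dB

By definition F = SNR_in/SNR_out, so in dB: SNR_out = SNR_in − NF
SNR_out = 52.6 − 7.65 = 44.95 dB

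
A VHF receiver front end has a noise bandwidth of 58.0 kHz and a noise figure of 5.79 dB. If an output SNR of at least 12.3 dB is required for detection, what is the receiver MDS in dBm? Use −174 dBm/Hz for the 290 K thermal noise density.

Sensitivity = −174 + 10 log₁₀(B) + NF + SNR_min
= −174 + 47.63 + 5.79 + 12.3
= −108.28 dBm → −108.3 dBm

−108.3 dBm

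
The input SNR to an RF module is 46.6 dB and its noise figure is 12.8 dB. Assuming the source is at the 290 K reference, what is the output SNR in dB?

33.8 dB

By definition F = SNR_in/SNR_out, so in dB: SNR_out = SNR_in − NF
SNR_out = 46.6 − 12.8 = 33.8 dB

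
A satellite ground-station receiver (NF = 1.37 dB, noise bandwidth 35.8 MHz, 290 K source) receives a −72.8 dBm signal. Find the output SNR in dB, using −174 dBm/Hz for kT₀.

Noise floor: N = −174 + 10 log₁₀(B) + NF
10 log₁₀(3.58×10⁷) = 75.54 dB
N = −174 + 75.54 + 1.37 = −97.09 dBm
SNR = P_sig − N = −72.8 − (−97.09) = 24.29 dB → 24.3 dB

24.3 dB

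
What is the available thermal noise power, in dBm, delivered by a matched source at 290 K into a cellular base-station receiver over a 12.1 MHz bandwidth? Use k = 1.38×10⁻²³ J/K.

P_n = kTB = 1.38×10⁻²³ × 290 × 1.21×10⁷ = 4.84×10⁻¹⁴ W
In dBm: 10 log₁₀(4.84×10⁻¹⁴ / 10⁻³) = −103.1 dBm

−103.1 dBm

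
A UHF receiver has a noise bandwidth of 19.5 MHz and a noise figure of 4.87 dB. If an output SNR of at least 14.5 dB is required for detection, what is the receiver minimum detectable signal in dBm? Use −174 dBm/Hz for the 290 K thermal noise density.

−81.7 dBm

Sensitivity = −174 + 10 log₁₀(B) + NF + SNR_min
= −174 + 72.9 + 4.87 + 14.5
= −81.73 dBm → −81.7 dBm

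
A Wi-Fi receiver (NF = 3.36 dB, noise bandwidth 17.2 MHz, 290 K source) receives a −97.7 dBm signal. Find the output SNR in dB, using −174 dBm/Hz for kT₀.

Noise floor: N = −174 + 10 log₁₀(B) + NF
10 log₁₀(1.72×10⁷) = 72.36 dB
N = −174 + 72.36 + 3.36 = −98.28 dBm
SNR = P_sig − N = −97.7 − (−98.28) = 0.58 dB → 0.6 dB

0.6 dB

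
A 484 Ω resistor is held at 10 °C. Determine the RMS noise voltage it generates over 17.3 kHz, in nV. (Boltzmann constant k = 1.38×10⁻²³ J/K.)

362 nV

T = 10 °C + 273.15 = 283.15 K
V_n = √(4kTRB)
4kTRB = 4 × 1.38×10⁻²³ × 283.15 × 4.84×10² × 1.73×10⁴ = 1.31×10⁻¹³ V²
V_n = √(1.31×10⁻¹³) = 3.62×10⁻⁷ V = 362 nV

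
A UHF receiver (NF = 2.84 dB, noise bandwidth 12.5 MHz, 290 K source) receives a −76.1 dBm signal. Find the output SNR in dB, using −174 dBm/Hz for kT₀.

24.1 dB

Noise floor: N = −174 + 10 log₁₀(B) + NF
10 log₁₀(1.25×10⁷) = 70.97 dB
N = −174 + 70.97 + 2.84 = −100.19 dBm
SNR = P_sig − N = −76.1 − (−100.19) = 24.09 dB → 24.1 dB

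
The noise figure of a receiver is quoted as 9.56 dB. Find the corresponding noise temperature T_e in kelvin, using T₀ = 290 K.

2331 K

F = 10^(9.56/10) = 9.03649
T_e = (F − 1)·T₀ = (9.03649 − 1) × 290 = 2331 K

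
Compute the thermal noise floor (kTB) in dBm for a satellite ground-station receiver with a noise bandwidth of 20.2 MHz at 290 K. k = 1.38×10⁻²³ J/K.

−100.9 dBm

P_n = kTB = 1.38×10⁻²³ × 290 × 2.02×10⁷ = 8.08×10⁻¹⁴ W
In dBm: 10 log₁₀(8.08×10⁻¹⁴ / 10⁻³) = −100.9 dBm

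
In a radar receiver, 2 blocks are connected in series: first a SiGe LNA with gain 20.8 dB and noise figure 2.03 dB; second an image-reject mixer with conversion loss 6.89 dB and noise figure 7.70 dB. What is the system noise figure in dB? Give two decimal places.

Convert to linear (a loss of L dB is a gain of −L dB): F_i = 10^(NF_i/10), G_i = 10^(G_i,dB/10)
  Stage 1: F_1 = 10^(2.03/10) = 1.596, G_1 = 10^(20.8/10) = 120.2
  Stage 2: F_2 = 10^(7.70/10) = 5.888, G_2 = 10^(−6.89/10) = 0.2046
Friis cascade:
  F = 1.596 + (5.888 − 1)/120.2 = 1.637
NF = 10 log₁₀(1.637) = 2.14 dB

2.14 dB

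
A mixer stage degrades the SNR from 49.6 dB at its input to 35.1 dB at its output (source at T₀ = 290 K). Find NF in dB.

NF (dB) = SNR_in(dB) − SNR_out(dB) when the source is at T₀
NF = 49.6 − 35.1 = 14.5 dB

14.5 dB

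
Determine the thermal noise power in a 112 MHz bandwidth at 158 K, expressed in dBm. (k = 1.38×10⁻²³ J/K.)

P_n = kTB = 1.38×10⁻²³ × 158 × 1.12×10⁸ = 2.44×10⁻¹³ W
In dBm: 10 log₁₀(2.44×10⁻¹³ / 10⁻³) = −96.1 dBm

−96.1 dBm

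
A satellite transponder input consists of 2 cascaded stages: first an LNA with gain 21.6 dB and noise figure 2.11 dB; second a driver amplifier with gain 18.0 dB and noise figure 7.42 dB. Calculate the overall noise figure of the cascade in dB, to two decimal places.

Convert to linear (a loss of L dB is a gain of −L dB): F_i = 10^(NF_i/10), G_i = 10^(G_i,dB/10)
  Stage 1: F_1 = 10^(2.11/10) = 1.626, G_1 = 10^(21.6/10) = 144.5
  Stage 2: F_2 = 10^(7.42/10) = 5.521, G_2 = 10^(18.0/10) = 63.10
Friis cascade:
  F = 1.626 + (5.521 − 1)/144.5 = 1.657
NF = 10 log₁₀(1.657) = 2.19 dB

2.19 dB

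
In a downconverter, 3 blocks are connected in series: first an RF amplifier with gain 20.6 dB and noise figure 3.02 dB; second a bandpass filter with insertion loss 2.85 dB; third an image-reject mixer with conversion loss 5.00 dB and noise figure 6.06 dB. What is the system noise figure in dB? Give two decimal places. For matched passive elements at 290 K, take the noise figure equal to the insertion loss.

Convert to linear (a loss of L dB is a gain of −L dB): F_i = 10^(NF_i/10), G_i = 10^(G_i,dB/10)
  Stage 1: F_1 = 10^(3.02/10) = 2.004, G_1 = 10^(20.6/10) = 114.8
  Stage 2: F_2 = 10^(2.85/10) = 1.928, G_2 = 10^(−2.85/10) = 0.5188
  Stage 3: F_3 = 10^(6.06/10) = 4.036, G_3 = 10^(−5.00/10) = 0.3162
Friis cascade:
  F = 2.004 + (1.928 − 1)/114.8 + (4.036 − 1)/59.57 = 2.064
NF = 10 log₁₀(2.064) = 3.15 dB

3.15 dB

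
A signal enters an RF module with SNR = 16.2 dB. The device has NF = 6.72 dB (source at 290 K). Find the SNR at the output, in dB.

By definition F = SNR_in/SNR_out, so in dB: SNR_out = SNR_in − NF
SNR_out = 16.2 − 6.72 = 9.48 dB

9.48 dB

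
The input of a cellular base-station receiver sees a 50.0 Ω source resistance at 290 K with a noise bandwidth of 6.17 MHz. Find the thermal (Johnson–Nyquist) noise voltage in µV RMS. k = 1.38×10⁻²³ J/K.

V_n = √(4kTRB)
4kTRB = 4 × 1.38×10⁻²³ × 290 × 5.00×10¹ × 6.17×10⁶ = 4.94×10⁻¹² V²
V_n = √(4.94×10⁻¹²) = 2.22×10⁻⁶ V = 2.22 µV

2.22 µV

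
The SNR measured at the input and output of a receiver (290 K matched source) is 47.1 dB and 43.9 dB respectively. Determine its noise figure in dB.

3.2 dB

NF (dB) = SNR_in(dB) − SNR_out(dB) when the source is at T₀
NF = 47.1 − 43.9 = 3.2 dB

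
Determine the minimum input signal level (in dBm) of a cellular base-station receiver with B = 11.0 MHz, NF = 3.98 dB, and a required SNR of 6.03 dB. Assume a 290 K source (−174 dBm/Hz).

Sensitivity = −174 + 10 log₁₀(B) + NF + SNR_min
= −174 + 70.41 + 3.98 + 6.03
= −93.58 dBm → −93.6 dBm

−93.6 dBm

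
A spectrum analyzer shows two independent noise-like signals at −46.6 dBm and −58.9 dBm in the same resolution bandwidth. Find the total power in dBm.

Convert to linear, add, convert back:
P₁ = 2.19×10⁻⁸ W, P₂ = 1.29×10⁻⁹ W
P_tot = 2.32×10⁻⁸ W → 10 log₁₀(P_tot / 10⁻³) = −46.4 dBm

−46.4 dBm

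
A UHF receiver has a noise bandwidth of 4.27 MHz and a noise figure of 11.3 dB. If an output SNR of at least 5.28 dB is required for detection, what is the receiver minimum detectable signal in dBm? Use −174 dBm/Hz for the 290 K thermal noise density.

−91.1 dBm

Sensitivity = −174 + 10 log₁₀(B) + NF + SNR_min
= −174 + 66.3 + 11.3 + 5.28
= −91.12 dBm → −91.1 dBm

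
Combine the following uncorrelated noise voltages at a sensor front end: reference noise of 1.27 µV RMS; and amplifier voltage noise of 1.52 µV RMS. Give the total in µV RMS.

1.98 µV

Uncorrelated sources add in power (mean-square): V_tot = √(ΣV_i²)
V_tot = √[(1.27×10⁻⁶)² + (1.52×10⁻⁶)²] = 1.98×10⁻⁶ V = 1.98 µV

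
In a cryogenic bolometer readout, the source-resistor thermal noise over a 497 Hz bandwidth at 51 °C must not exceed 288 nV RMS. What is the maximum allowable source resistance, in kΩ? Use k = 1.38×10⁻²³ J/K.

T = 51 °C + 273.15 = 324.15 K
Johnson–Nyquist: V_n = √(4kTRB) ⇒ R = V_n² / (4kTB)
4kTB = 4 × 1.38×10⁻²³ × 324.15 × 4.97×10² = 8.89×10⁻¹⁸
R = (2.88×10⁻⁷)² / 8.89×10⁻¹⁸ = 9.33×10³ Ω = 9.33 kΩ

9.33 kΩ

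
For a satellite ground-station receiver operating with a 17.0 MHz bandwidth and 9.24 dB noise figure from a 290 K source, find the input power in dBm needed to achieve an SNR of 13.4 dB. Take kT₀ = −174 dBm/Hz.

−79.1 dBm

Sensitivity = −174 + 10 log₁₀(B) + NF + SNR_min
= −174 + 72.3 + 9.24 + 13.4
= −79.06 dBm → −79.1 dBm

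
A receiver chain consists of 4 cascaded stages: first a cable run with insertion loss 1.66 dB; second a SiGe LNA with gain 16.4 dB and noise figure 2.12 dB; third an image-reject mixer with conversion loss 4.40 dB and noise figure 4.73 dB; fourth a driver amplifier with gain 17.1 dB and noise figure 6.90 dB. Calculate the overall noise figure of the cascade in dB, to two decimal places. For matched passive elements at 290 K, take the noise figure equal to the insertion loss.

Convert to linear (a loss of L dB is a gain of −L dB): F_i = 10^(NF_i/10), G_i = 10^(G_i,dB/10)
  Stage 1: F_1 = 10^(1.66/10) = 1.466, G_1 = 10^(−1.66/10) = 0.6823
  Stage 2: F_2 = 10^(2.12/10) = 1.629, G_2 = 10^(16.4/10) = 43.65
  Stage 3: F_3 = 10^(4.73/10) = 2.972, G_3 = 10^(−4.40/10) = 0.3631
  Stage 4: F_4 = 10^(6.90/10) = 4.898, G_4 = 10^(17.1/10) = 51.29
Friis cascade:
  F = 1.466 + (1.629 − 1)/0.6823 + (2.972 − 1)/29.79 + (4.898 − 1)/10.81 = 2.814
NF = 10 log₁₀(2.814) = 4.49 dB

4.49 dB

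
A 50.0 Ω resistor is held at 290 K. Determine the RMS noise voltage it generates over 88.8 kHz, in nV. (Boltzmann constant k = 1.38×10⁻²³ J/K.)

V_n = √(4kTRB)
4kTRB = 4 × 1.38×10⁻²³ × 290 × 5.00×10¹ × 8.88×10⁴ = 7.11×10⁻¹⁴ V²
V_n = √(7.11×10⁻¹⁴) = 2.67×10⁻⁷ V = 267 nV

267 nV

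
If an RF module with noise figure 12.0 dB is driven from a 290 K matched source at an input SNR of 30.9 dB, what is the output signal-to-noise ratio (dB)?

18.9 dB

By definition F = SNR_in/SNR_out, so in dB: SNR_out = SNR_in − NF
SNR_out = 30.9 − 12.0 = 18.9 dB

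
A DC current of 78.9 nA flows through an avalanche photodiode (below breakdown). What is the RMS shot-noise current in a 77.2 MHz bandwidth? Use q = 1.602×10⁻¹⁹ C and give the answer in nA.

1.40 nA

I_n = √(2qI·B)
2qI·B = 2 × 1.602×10⁻¹⁹ × 7.89×10⁻⁸ × 7.72×10⁷ = 1.95×10⁻¹⁸ A²
I_n = √(1.95×10⁻¹⁸) = 1.40×10⁻⁹ A = 1.40 nA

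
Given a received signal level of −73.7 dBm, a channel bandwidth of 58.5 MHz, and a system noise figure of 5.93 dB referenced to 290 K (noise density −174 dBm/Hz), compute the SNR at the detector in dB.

16.7 dB

Noise floor: N = −174 + 10 log₁₀(B) + NF
10 log₁₀(5.85×10⁷) = 77.67 dB
N = −174 + 77.67 + 5.93 = −90.40 dBm
SNR = P_sig − N = −73.7 − (−90.40) = 16.70 dB → 16.7 dB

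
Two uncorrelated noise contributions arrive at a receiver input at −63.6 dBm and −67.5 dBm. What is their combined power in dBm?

−62.1 dBm

Convert to linear, add, convert back:
P₁ = 4.37×10⁻¹⁰ W, P₂ = 1.78×10⁻¹⁰ W
P_tot = 6.14×10⁻¹⁰ W → 10 log₁₀(P_tot / 10⁻³) = −62.1 dBm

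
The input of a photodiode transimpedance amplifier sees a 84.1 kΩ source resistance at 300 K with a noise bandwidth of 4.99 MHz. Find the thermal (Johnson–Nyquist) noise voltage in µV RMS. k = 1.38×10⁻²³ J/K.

83.4 µV

V_n = √(4kTRB)
4kTRB = 4 × 1.38×10⁻²³ × 300 × 8.41×10⁴ × 4.99×10⁶ = 6.95×10⁻⁹ V²
V_n = √(6.95×10⁻⁹) = 8.34×10⁻⁵ V = 83.4 µV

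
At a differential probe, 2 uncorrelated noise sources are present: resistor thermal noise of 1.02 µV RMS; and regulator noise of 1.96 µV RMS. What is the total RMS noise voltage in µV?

2.21 µV

Uncorrelated sources add in power (mean-square): V_tot = √(ΣV_i²)
V_tot = √[(1.02×10⁻⁶)² + (1.96×10⁻⁶)²] = 2.21×10⁻⁶ V = 2.21 µV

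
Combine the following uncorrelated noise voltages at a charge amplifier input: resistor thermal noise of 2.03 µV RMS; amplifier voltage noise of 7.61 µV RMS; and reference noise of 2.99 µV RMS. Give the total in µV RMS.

8.42 µV

Uncorrelated sources add in power (mean-square): V_tot = √(ΣV_i²)
V_tot = √[(2.03×10⁻⁶)² + (7.61×10⁻⁶)² + (2.99×10⁻⁶)²] = 8.42×10⁻⁶ V = 8.42 µV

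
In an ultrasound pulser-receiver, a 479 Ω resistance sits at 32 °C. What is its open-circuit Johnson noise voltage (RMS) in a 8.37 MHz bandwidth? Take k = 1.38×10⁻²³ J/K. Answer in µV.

T = 32 °C + 273.15 = 305.15 K
V_n = √(4kTRB)
4kTRB = 4 × 1.38×10⁻²³ × 305.15 × 4.79×10² × 8.37×10⁶ = 6.75×10⁻¹¹ V²
V_n = √(6.75×10⁻¹¹) = 8.22×10⁻⁶ V = 8.22 µV

8.22 µV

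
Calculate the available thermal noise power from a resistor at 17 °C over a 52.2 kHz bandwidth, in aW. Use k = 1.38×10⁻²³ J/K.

T = 17 °C + 273.15 = 290.15 K
P_n = kTB = 1.38×10⁻²³ × 290.15 × 5.22×10⁴ = 2.09×10⁻¹⁶ W = 209 aW

209 aW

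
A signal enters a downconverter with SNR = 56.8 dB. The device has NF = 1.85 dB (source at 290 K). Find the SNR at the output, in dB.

By definition F = SNR_in/SNR_out, so in dB: SNR_out = SNR_in − NF
SNR_out = 56.8 − 1.85 = 54.95 dB

54.95 dB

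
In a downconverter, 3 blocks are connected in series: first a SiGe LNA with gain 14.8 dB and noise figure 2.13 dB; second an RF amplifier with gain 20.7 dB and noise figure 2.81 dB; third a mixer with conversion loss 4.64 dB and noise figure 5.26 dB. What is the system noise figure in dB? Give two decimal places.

2.21 dB

Convert to linear (a loss of L dB is a gain of −L dB): F_i = 10^(NF_i/10), G_i = 10^(G_i,dB/10)
  Stage 1: F_1 = 10^(2.13/10) = 1.633, G_1 = 10^(14.8/10) = 30.20
  Stage 2: F_2 = 10^(2.81/10) = 1.910, G_2 = 10^(20.7/10) = 117.5
  Stage 3: F_3 = 10^(5.26/10) = 3.357, G_3 = 10^(−4.64/10) = 0.3436
Friis cascade:
  F = 1.633 + (1.910 − 1)/30.20 + (3.357 − 1)/3548 = 1.664
NF = 10 log₁₀(1.664) = 2.21 dB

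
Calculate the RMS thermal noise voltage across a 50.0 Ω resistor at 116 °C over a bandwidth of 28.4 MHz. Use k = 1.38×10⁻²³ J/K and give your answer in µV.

5.52 µV

T = 116 °C + 273.15 = 389.15 K
V_n = √(4kTRB)
4kTRB = 4 × 1.38×10⁻²³ × 389.15 × 5.00×10¹ × 2.84×10⁷ = 3.05×10⁻¹¹ V²
V_n = √(3.05×10⁻¹¹) = 5.52×10⁻⁶ V = 5.52 µV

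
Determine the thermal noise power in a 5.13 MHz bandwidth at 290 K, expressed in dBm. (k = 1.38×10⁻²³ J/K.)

−106.9 dBm

P_n = kTB = 1.38×10⁻²³ × 290 × 5.13×10⁶ = 2.05×10⁻¹⁴ W
In dBm: 10 log₁₀(2.05×10⁻¹⁴ / 10⁻³) = −106.9 dBm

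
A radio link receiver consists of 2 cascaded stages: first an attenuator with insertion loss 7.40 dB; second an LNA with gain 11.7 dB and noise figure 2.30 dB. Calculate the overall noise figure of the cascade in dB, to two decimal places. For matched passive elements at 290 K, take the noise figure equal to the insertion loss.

Convert to linear (a loss of L dB is a gain of −L dB): F_i = 10^(NF_i/10), G_i = 10^(G_i,dB/10)
  Stage 1: F_1 = 10^(7.40/10) = 5.495, G_1 = 10^(−7.40/10) = 0.1820
  Stage 2: F_2 = 10^(2.30/10) = 1.698, G_2 = 10^(11.7/10) = 14.79
Friis cascade:
  F = 5.495 + (1.698 − 1)/0.1820 = 9.333
NF = 10 log₁₀(9.333) = 9.70 dB

9.70 dB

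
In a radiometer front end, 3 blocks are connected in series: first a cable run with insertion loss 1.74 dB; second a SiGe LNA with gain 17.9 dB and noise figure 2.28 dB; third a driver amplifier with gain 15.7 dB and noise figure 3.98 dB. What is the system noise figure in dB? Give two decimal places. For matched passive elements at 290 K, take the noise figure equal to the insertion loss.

Convert to linear (a loss of L dB is a gain of −L dB): F_i = 10^(NF_i/10), G_i = 10^(G_i,dB/10)
  Stage 1: F_1 = 10^(1.74/10) = 1.493, G_1 = 10^(−1.74/10) = 0.6699
  Stage 2: F_2 = 10^(2.28/10) = 1.690, G_2 = 10^(17.9/10) = 61.66
  Stage 3: F_3 = 10^(3.98/10) = 2.500, G_3 = 10^(15.7/10) = 37.15
Friis cascade:
  F = 1.493 + (1.690 − 1)/0.6699 + (2.500 − 1)/41.30 = 2.560
NF = 10 log₁₀(2.560) = 4.08 dB

4.08 dB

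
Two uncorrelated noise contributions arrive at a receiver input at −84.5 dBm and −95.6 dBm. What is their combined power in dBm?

−84.2 dBm

Convert to linear, add, convert back:
P₁ = 3.55×10⁻¹² W, P₂ = 2.75×10⁻¹³ W
P_tot = 3.82×10⁻¹² W → 10 log₁₀(P_tot / 10⁻³) = −84.2 dBm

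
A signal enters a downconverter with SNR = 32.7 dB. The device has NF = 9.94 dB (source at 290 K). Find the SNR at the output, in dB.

22.76 dB

By definition F = SNR_in/SNR_out, so in dB: SNR_out = SNR_in − NF
SNR_out = 32.7 − 9.94 = 22.76 dB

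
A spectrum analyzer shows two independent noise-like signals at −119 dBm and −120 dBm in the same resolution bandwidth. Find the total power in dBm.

Convert to linear, add, convert back:
P₁ = 1.26×10⁻¹⁵ W, P₂ = 1.00×10⁻¹⁵ W
P_tot = 2.26×10⁻¹⁵ W → 10 log₁₀(P_tot / 10⁻³) = −116.5 dBm

−116.5 dBm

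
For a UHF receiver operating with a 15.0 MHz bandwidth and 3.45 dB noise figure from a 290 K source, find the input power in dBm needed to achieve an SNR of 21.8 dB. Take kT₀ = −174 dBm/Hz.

Sensitivity = −174 + 10 log₁₀(B) + NF + SNR_min
= −174 + 71.76 + 3.45 + 21.8
= −76.99 dBm → −77.0 dBm

−77.0 dBm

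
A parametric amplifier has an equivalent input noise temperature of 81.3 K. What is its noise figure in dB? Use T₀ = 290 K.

1.07 dB

F = 1 + T_e/T₀ = 1 + 81.3/290 = 1.28034
NF = 10 log₁₀(1.28034) = 1.07 dB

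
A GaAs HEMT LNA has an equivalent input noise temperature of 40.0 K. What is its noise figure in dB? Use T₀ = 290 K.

F = 1 + T_e/T₀ = 1 + 40.0/290 = 1.13793
NF = 10 log₁₀(1.13793) = 0.561 dB

0.561 dB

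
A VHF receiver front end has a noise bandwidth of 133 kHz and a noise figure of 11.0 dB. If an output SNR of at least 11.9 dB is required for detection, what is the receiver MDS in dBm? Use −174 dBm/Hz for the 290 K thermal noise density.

Sensitivity = −174 + 10 log₁₀(B) + NF + SNR_min
= −174 + 51.24 + 11.0 + 11.9
= −99.86 dBm → −99.9 dBm

−99.9 dBm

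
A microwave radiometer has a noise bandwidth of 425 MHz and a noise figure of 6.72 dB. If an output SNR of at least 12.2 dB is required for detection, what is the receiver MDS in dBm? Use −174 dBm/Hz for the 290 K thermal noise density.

Sensitivity = −174 + 10 log₁₀(B) + NF + SNR_min
= −174 + 86.28 + 6.72 + 12.2
= −68.80 dBm → −68.8 dBm

−68.8 dBm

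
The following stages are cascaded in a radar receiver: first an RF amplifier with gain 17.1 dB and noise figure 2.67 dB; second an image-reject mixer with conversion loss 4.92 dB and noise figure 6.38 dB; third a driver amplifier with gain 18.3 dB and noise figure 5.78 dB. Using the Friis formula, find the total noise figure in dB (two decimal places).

Convert to linear (a loss of L dB is a gain of −L dB): F_i = 10^(NF_i/10), G_i = 10^(G_i,dB/10)
  Stage 1: F_1 = 10^(2.67/10) = 1.849, G_1 = 10^(17.1/10) = 51.29
  Stage 2: F_2 = 10^(6.38/10) = 4.345, G_2 = 10^(−4.92/10) = 0.3221
  Stage 3: F_3 = 10^(5.78/10) = 3.784, G_3 = 10^(18.3/10) = 67.61
Friis cascade:
  F = 1.849 + (4.345 − 1)/51.29 + (3.784 − 1)/16.52 = 2.083
NF = 10 log₁₀(2.083) = 3.19 dB

3.19 dB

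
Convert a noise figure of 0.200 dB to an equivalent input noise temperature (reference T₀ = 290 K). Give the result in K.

13.7 K

F = 10^(0.200/10) = 1.04713
T_e = (F − 1)·T₀ = (1.04713 − 1) × 290 = 13.7 K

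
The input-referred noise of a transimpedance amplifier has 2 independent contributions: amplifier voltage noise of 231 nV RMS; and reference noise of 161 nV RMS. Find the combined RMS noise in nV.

282 nV

Uncorrelated sources add in power (mean-square): V_tot = √(ΣV_i²)
V_tot = √[(2.31×10⁻⁷)² + (1.61×10⁻⁷)²] = 2.82×10⁻⁷ V = 282 nV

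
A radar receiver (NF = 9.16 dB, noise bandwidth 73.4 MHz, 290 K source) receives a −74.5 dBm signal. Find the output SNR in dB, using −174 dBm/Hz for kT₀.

11.7 dB

Noise floor: N = −174 + 10 log₁₀(B) + NF
10 log₁₀(7.34×10⁷) = 78.66 dB
N = −174 + 78.66 + 9.16 = −86.18 dBm
SNR = P_sig − N = −74.5 − (−86.18) = 11.68 dB → 11.7 dB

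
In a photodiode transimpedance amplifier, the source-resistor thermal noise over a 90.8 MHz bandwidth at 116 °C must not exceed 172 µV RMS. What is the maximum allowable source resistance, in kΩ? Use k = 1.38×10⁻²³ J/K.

15.2 kΩ

T = 116 °C + 273.15 = 389.15 K
Johnson–Nyquist: V_n = √(4kTRB) ⇒ R = V_n² / (4kTB)
4kTB = 4 × 1.38×10⁻²³ × 389.15 × 9.08×10⁷ = 1.95×10⁻¹²
R = (1.72×10⁻⁴)² / 1.95×10⁻¹² = 1.52×10⁴ Ω = 15.2 kΩ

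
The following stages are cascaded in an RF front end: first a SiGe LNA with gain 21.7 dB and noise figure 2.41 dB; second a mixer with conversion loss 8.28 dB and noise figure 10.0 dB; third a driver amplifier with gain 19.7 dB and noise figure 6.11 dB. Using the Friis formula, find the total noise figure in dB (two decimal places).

Convert to linear (a loss of L dB is a gain of −L dB): F_i = 10^(NF_i/10), G_i = 10^(G_i,dB/10)
  Stage 1: F_1 = 10^(2.41/10) = 1.742, G_1 = 10^(21.7/10) = 147.9
  Stage 2: F_2 = 10^(10.0/10) = 10.00, G_2 = 10^(−8.28/10) = 0.1486
  Stage 3: F_3 = 10^(6.11/10) = 4.083, G_3 = 10^(19.7/10) = 93.33
Friis cascade:
  F = 1.742 + (10.00 − 1)/147.9 + (4.083 − 1)/21.98 = 1.943
NF = 10 log₁₀(1.943) = 2.88 dB

2.88 dB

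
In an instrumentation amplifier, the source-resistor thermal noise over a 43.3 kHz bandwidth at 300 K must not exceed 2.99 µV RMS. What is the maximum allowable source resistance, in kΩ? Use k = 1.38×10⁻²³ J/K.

Johnson–Nyquist: V_n = √(4kTRB) ⇒ R = V_n² / (4kTB)
4kTB = 4 × 1.38×10⁻²³ × 300 × 4.33×10⁴ = 7.17×10⁻¹⁶
R = (2.99×10⁻⁶)² / 7.17×10⁻¹⁶ = 1.25×10⁴ Ω = 12.5 kΩ

12.5 kΩ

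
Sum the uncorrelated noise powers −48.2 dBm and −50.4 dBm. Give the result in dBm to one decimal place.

−46.2 dBm

Convert to linear, add, convert back:
P₁ = 1.51×10⁻⁸ W, P₂ = 9.12×10⁻⁹ W
P_tot = 2.43×10⁻⁸ W → 10 log₁₀(P_tot / 10⁻³) = −46.2 dBm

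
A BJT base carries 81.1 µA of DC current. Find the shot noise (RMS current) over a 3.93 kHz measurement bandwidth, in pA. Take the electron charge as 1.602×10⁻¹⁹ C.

320 pA

I_n = √(2qI·B)
2qI·B = 2 × 1.602×10⁻¹⁹ × 8.11×10⁻⁵ × 3.93×10³ = 1.02×10⁻¹⁹ A²
I_n = √(1.02×10⁻¹⁹) = 3.20×10⁻¹⁰ A = 320 pA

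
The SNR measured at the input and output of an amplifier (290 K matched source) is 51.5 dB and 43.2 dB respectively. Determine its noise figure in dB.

NF (dB) = SNR_in(dB) − SNR_out(dB) when the source is at T₀
NF = 51.5 − 43.2 = 8.3 dB

8.3 dB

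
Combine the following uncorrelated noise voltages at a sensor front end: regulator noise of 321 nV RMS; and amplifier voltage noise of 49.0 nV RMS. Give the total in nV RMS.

325 nV

Uncorrelated sources add in power (mean-square): V_tot = √(ΣV_i²)
V_tot = √[(3.21×10⁻⁷)² + (4.90×10⁻⁸)²] = 3.25×10⁻⁷ V = 325 nV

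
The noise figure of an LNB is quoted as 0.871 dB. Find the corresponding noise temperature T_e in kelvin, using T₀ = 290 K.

F = 10^(0.871/10) = 1.22208
T_e = (F − 1)·T₀ = (1.22208 − 1) × 290 = 64.4 K

64.4 K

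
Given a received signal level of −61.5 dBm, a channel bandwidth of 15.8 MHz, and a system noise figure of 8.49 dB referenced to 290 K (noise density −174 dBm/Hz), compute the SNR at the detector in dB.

32.0 dB

Noise floor: N = −174 + 10 log₁₀(B) + NF
10 log₁₀(1.58×10⁷) = 71.99 dB
N = −174 + 71.99 + 8.49 = −93.52 dBm
SNR = P_sig − N = −61.5 − (−93.52) = 32.02 dB → 32.0 dB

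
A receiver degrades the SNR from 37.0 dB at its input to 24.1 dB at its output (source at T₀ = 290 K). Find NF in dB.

12.9 dB

NF (dB) = SNR_in(dB) − SNR_out(dB) when the source is at T₀
NF = 37.0 − 24.1 = 12.9 dB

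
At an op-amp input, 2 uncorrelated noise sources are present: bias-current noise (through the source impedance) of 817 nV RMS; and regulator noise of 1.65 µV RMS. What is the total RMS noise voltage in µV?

Uncorrelated sources add in power (mean-square): V_tot = √(ΣV_i²)
V_tot = √[(8.17×10⁻⁷)² + (1.65×10⁻⁶)²] = 1.84×10⁻⁶ V = 1.84 µV

1.84 µV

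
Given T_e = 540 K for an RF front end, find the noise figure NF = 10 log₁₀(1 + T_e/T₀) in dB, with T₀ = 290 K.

F = 1 + T_e/T₀ = 1 + 540/290 = 2.86207
NF = 10 log₁₀(2.86207) = 4.57 dB

4.57 dB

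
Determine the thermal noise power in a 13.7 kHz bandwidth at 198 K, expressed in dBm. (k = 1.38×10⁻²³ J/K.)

−134.3 dBm

P_n = kTB = 1.38×10⁻²³ × 198 × 1.37×10⁴ = 3.74×10⁻¹⁷ W
In dBm: 10 log₁₀(3.74×10⁻¹⁷ / 10⁻³) = −134.3 dBm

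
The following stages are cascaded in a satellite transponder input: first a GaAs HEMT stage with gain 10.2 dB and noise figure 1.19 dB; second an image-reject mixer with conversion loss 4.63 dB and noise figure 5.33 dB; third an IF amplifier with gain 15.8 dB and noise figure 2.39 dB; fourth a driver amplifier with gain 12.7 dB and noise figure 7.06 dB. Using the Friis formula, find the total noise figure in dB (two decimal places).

Convert to linear (a loss of L dB is a gain of −L dB): F_i = 10^(NF_i/10), G_i = 10^(G_i,dB/10)
  Stage 1: F_1 = 10^(1.19/10) = 1.315, G_1 = 10^(10.2/10) = 10.47
  Stage 2: F_2 = 10^(5.33/10) = 3.412, G_2 = 10^(−4.63/10) = 0.3443
  Stage 3: F_3 = 10^(2.39/10) = 1.734, G_3 = 10^(15.8/10) = 38.02
  Stage 4: F_4 = 10^(7.06/10) = 5.082, G_4 = 10^(12.7/10) = 18.62
Friis cascade:
  F = 1.315 + (3.412 − 1)/10.47 + (1.734 − 1)/3.606 + (5.082 − 1)/137.1 = 1.779
NF = 10 log₁₀(1.779) = 2.50 dB

2.50 dB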